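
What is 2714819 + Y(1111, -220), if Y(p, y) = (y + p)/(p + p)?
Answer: 548393519/202 ≈ 2.7148e+6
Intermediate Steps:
Y(p, y) = (p + y)/(2*p) (Y(p, y) = (p + y)/((2*p)) = (p + y)*(1/(2*p)) = (p + y)/(2*p))
2714819 + Y(1111, -220) = 2714819 + (1/2)*(1111 - 220)/1111 = 2714819 + (1/2)*(1/1111)*891 = 2714819 + 81/202 = 548393519/202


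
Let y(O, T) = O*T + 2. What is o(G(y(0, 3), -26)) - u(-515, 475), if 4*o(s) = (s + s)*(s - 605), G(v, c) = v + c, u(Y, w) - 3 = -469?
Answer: 8014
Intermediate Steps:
u(Y, w) = -466 (u(Y, w) = 3 - 469 = -466)
y(O, T) = 2 + O*T
G(v, c) = c + v
o(s) = s*(-605 + s)/2 (o(s) = ((s + s)*(s - 605))/4 = ((2*s)*(-605 + s))/4 = (2*s*(-605 + s))/4 = s*(-605 + s)/2)
o(G(y(0, 3), -26)) - u(-515, 475) = (-26 + (2 + 0*3))*(-605 + (-26 + (2 + 0*3)))/2 - 1*(-466) = (-26 + (2 + 0))*(-605 + (-26 + (2 + 0)))/2 + 466 = (-26 + 2)*(-605 + (-26 + 2))/2 + 466 = (½)*(-24)*(-605 - 24) + 466 = (½)*(-24)*(-629) + 466 = 7548 + 466 = 8014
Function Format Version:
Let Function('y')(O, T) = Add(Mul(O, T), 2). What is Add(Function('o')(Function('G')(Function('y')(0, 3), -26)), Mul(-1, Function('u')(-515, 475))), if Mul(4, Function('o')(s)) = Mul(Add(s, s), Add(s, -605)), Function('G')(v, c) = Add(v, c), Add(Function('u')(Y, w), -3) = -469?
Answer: 8014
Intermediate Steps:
Function('u')(Y, w) = -466 (Function('u')(Y, w) = Add(3, -469) = -466)
Function('y')(O, T) = Add(2, Mul(O, T))
Function('G')(v, c) = Add(c, v)
Function('o')(s) = Mul(Rational(1, 2), s, Add(-605, s)) (Function('o')(s) = Mul(Rational(1, 4), Mul(Add(s, s), Add(s, -605))) = Mul(Rational(1, 4), Mul(Mul(2, s), Add(-605, s))) = Mul(Rational(1, 4), Mul(2, s, Add(-605, s))) = Mul(Rational(1, 2), s, Add(-605, s)))
Add(Function('o')(Function('G')(Function('y')(0, 3), -26)), Mul(-1, Function('u')(-515, 475))) = Add(Mul(Rational(1, 2), Add(-26, Add(2, Mul(0, 3))), Add(-605, Add(-26, Add(2, Mul(0, 3))))), Mul(-1, -466)) = Add(Mul(Rational(1, 2), Add(-26, Add(2, 0)), Add(-605, Add(-26, Add(2, 0)))), 466) = Add(Mul(Rational(1, 2), Add(-26, 2), Add(-605, Add(-26, 2))), 466) = Add(Mul(Rational(1, 2), -24, Add(-605, -24)), 466) = Add(Mul(Rational(1, 2), -24, -629), 466) = Add(7548, 466) = 8014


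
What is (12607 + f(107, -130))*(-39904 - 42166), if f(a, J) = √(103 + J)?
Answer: -1034656490 - 246210*I*√3 ≈ -1.0347e+9 - 4.2645e+5*I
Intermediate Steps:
(12607 + f(107, -130))*(-39904 - 42166) = (12607 + √(103 - 130))*(-39904 - 42166) = (12607 + √(-27))*(-82070) = (12607 + 3*I*√3)*(-82070) = -1034656490 - 246210*I*√3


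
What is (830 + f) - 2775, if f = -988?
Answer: -2933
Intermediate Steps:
(830 + f) - 2775 = (830 - 988) - 2775 = -158 - 2775 = -2933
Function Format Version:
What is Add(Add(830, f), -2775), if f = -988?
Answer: -2933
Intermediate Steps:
Add(Add(830, f), -2775) = Add(Add(830, -988), -2775) = Add(-158, -2775) = -2933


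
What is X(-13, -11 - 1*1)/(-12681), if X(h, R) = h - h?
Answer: 0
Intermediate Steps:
X(h, R) = 0
X(-13, -11 - 1*1)/(-12681) = 0/(-12681) = -1/12681*0 = 0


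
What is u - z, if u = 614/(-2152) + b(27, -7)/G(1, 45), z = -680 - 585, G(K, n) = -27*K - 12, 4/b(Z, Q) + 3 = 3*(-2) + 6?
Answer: 159221765/125892 ≈ 1264.7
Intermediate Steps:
b(Z, Q) = -4/3 (b(Z, Q) = 4/(-3 + (3*(-2) + 6)) = 4/(-3 + (-6 + 6)) = 4/(-3 + 0) = 4/(-3) = 4*(-⅓) = -4/3)
G(K, n) = -12 - 27*K
z = -1265
u = -31615/125892 (u = 614/(-2152) - 4/(3*(-12 - 27*1)) = 614*(-1/2152) - 4/(3*(-12 - 27)) = -307/1076 - 4/3/(-39) = -307/1076 - 4/3*(-1/39) = -307/1076 + 4/117 = -31615/125892 ≈ -0.25113)
u - z = -31615/125892 - 1*(-1265) = -31615/125892 + 1265 = 159221765/125892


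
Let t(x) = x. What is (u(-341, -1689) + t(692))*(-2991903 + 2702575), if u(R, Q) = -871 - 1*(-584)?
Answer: -117177840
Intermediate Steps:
u(R, Q) = -287 (u(R, Q) = -871 + 584 = -287)
(u(-341, -1689) + t(692))*(-2991903 + 2702575) = (-287 + 692)*(-2991903 + 2702575) = 405*(-289328) = -117177840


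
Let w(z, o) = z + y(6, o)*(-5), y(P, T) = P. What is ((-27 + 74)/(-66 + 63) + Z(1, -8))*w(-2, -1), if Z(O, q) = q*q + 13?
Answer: -5888/3 ≈ -1962.7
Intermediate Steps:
Z(O, q) = 13 + q**2 (Z(O, q) = q**2 + 13 = 13 + q**2)
w(z, o) = -30 + z (w(z, o) = z + 6*(-5) = z - 30 = -30 + z)
((-27 + 74)/(-66 + 63) + Z(1, -8))*w(-2, -1) = ((-27 + 74)/(-66 + 63) + (13 + (-8)**2))*(-30 - 2) = (47/(-3) + (13 + 64))*(-32) = (47*(-1/3) + 77)*(-32) = (-47/3 + 77)*(-32) = (184/3)*(-32) = -5888/3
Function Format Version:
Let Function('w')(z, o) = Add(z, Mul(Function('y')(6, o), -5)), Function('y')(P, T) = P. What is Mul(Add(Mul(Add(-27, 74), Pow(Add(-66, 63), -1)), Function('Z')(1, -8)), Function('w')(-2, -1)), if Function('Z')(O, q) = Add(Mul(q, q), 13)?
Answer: Rational(-5888, 3) ≈ -1962.7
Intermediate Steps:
Function('Z')(O, q) = Add(13, Pow(q, 2)) (Function('Z')(O, q) = Add(Pow(q, 2), 13) = Add(13, Pow(q, 2)))
Function('w')(z, o) = Add(-30, z) (Function('w')(z, o) = Add(z, Mul(6, -5)) = Add(z, -30) = Add(-30, z))
Mul(Add(Mul(Add(-27, 74), Pow(Add(-66, 63), -1)), Function('Z')(1, -8)), Function('w')(-2, -1)) = Mul(Add(Mul(Add(-27, 74), Pow(Add(-66, 63), -1)), Add(13, Pow(-8, 2))), Add(-30, -2)) = Mul(Add(Mul(47, Pow(-3, -1)), Add(13, 64)), -32) = Mul(Add(Mul(47, Rational(-1, 3)), 77), -32) = Mul(Add(Rational(-47, 3), 77), -32) = Mul(Rational(184, 3), -32) = Rational(-5888, 3)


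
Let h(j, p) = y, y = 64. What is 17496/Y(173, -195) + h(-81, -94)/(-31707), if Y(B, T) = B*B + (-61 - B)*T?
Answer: 549909896/2395749213 ≈ 0.22954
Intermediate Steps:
h(j, p) = 64
Y(B, T) = B² + T*(-61 - B)
17496/Y(173, -195) + h(-81, -94)/(-31707) = 17496/(173² - 61*(-195) - 1*173*(-195)) + 64/(-31707) = 17496/(29929 + 11895 + 33735) + 64*(-1/31707) = 17496/75559 - 64/31707 = 549909896/2395749213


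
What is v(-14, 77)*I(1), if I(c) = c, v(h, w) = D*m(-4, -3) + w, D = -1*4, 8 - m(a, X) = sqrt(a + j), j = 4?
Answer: 45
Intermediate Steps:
m(a, X) = 8 - sqrt(4 + a) (m(a, X) = 8 - sqrt(a + 4) = 8 - sqrt(4 + a))
D = -4
v(h, w) = -32 + w (v(h, w) = -4*(8 - sqrt(4 - 4)) + w = -4*(8 - sqrt(0)) + w = -4*(8 - 1*0) + w = -4*(8 + 0) + w = -4*8 + w = -32 + w)
v(-14, 77)*I(1) = (-32 + 77)*1 = 45*1 = 45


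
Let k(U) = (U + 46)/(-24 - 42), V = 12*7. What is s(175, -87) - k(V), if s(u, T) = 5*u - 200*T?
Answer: 603140/33 ≈ 18277.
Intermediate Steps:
V = 84
s(u, T) = -200*T + 5*u
k(U) = -23/33 - U/66 (k(U) = (46 + U)/(-66) = (46 + U)*(-1/66) = -23/33 - U/66)
s(175, -87) - k(V) = (-200*(-87) + 5*175) - (-23/33 - 1/66*84) = (17400 + 875) - (-23/33 - 14/11) = 18275 - 1*(-65/33) = 18275 + 65/33 = 603140/33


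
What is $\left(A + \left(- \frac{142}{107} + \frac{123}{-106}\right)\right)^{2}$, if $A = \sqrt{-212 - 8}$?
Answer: $\frac{\left(-28213 + 22684 i \sqrt{55}\right)^{2}}{128640964} \approx -213.81 - 73.791 i$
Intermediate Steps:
$A = 2 i \sqrt{55}$ ($A = \sqrt{-220} = 2 i \sqrt{55} \approx 14.832 i$)
$\left(A + \left(- \frac{142}{107} + \frac{123}{-106}\right)\right)^{2} = \left(2 i \sqrt{55} + \left(- \frac{142}{107} + \frac{123}{-106}\right)\right)^{2} = \left(2 i \sqrt{55} + \left(\left(-142\right) \frac{1}{107} + 123 \left(- \frac{1}{106}\right)\right)\right)^{2} = \left(2 i \sqrt{55} - \frac{28213}{11342}\right)^{2} = \left(- \frac{28213}{11342} + 2 i \sqrt{55}\right)^{2}$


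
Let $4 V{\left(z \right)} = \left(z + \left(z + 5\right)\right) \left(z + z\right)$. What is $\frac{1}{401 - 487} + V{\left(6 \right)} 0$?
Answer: $- \frac{1}{86} \approx -0.011628$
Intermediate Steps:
$V{\left(z \right)} = \frac{z \left(5 + 2 z\right)}{2}$ ($V{\left(z \right)} = \frac{\left(z + \left(z + 5\right)\right) \left(z + z\right)}{4} = \frac{\left(z + \left(5 + z\right)\right) 2 z}{4} = \frac{\left(5 + 2 z\right) 2 z}{4} = \frac{2 z \left(5 + 2 z\right)}{4} = \frac{z \left(5 + 2 z\right)}{2}$)
$\frac{1}{401 - 487} + V{\left(6 \right)} 0 = \frac{1}{401 - 487} + \frac{1}{2} \cdot 6 \left(5 + 2 \cdot 6\right) 0 = \frac{1}{-86} + \frac{1}{2} \cdot 6 \left(5 + 12\right) 0 = - \frac{1}{86} + \frac{1}{2} \cdot 6 \cdot 17 \cdot 0 = - \frac{1}{86} + 51 \cdot 0 = - \frac{1}{86} + 0 = - \frac{1}{86}$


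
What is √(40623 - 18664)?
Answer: √21959 ≈ 148.19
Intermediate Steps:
√(40623 - 18664) = √21959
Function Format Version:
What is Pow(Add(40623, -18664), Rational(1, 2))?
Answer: Pow(21959, Rational(1, 2)) ≈ 148.19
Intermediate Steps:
Pow(Add(40623, -18664), Rational(1, 2)) = Pow(21959, Rational(1, 2))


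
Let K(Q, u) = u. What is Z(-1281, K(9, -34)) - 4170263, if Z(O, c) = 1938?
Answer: -4168325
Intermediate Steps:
Z(-1281, K(9, -34)) - 4170263 = 1938 - 4170263 = -4168325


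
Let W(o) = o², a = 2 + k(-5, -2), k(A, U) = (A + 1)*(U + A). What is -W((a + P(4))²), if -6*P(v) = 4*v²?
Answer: -11316496/81 ≈ -1.3971e+5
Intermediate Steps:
k(A, U) = (1 + A)*(A + U)
P(v) = -2*v²/3
a = 30 (a = 2 + (-5 - 2 + (-5)² - 5*(-2)) = 2 + (-5 - 2 + 25 + 10) = 2 + 28 = 30)
-W((a + P(4))²) = -((30 - ⅔*4²)²)² = -((30 - ⅔*16)²)² = -((30 - 32/3)²)² = -((58/3)²)² = -(3364/9)² = -1*11316496/81 = -11316496/81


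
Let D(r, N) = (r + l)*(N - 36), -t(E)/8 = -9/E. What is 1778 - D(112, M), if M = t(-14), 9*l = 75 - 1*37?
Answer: 45918/7 ≈ 6559.7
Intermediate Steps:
l = 38/9 (l = (75 - 1*37)/9 = (75 - 37)/9 = (1/9)*38 = 38/9 ≈ 4.2222)
t(E) = 72/E (t(E) = -(-72)/E = 72/E)
M = -36/7 (M = 72/(-14) = 72*(-1/14) = -36/7 ≈ -5.1429)
D(r, N) = (-36 + N)*(38/9 + r) (D(r, N) = (r + 38/9)*(N - 36) = (38/9 + r)*(-36 + N) = (-36 + N)*(38/9 + r))
1778 - D(112, M) = 1778 - (-152 - 36*112 + (38/9)*(-36/7) - 36/7*112) = 1778 - (-152 - 4032 - 152/7 - 576) = 1778 - 1*(-33472/7) = 1778 + 33472/7 = 45918/7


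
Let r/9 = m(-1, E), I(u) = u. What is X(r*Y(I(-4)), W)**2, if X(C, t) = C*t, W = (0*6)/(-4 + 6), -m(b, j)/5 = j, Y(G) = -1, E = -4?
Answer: 0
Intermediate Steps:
m(b, j) = -5*j
r = 180 (r = 9*(-5*(-4)) = 9*20 = 180)
W = 0 (W = 0/2 = 0*(1/2) = 0)
X(r*Y(I(-4)), W)**2 = ((180*(-1))*0)**2 = (-180*0)**2 = 0**2 = 0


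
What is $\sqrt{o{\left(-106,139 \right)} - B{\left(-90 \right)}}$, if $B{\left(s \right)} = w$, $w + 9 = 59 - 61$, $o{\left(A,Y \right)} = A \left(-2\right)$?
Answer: $\sqrt{223} \approx 14.933$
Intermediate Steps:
$o{\left(A,Y \right)} = - 2 A$
$w = -11$ ($w = -9 + \left(59 - 61\right) = -9 - 2 = -11$)
$B{\left(s \right)} = -11$
$\sqrt{o{\left(-106,139 \right)} - B{\left(-90 \right)}} = \sqrt{\left(-2\right) \left(-106\right) - -11} = \sqrt{212 + 11} = \sqrt{223}$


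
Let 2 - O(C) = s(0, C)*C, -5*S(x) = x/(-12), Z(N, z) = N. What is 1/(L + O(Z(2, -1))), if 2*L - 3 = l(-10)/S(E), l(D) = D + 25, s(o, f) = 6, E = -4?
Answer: -1/121 ≈ -0.0082645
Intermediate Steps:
S(x) = x/60 (S(x) = -x/(5*(-12)) = -x*(-1)/(5*12) = -(-1)*x/60 = x/60)
O(C) = 2 - 6*C
l(D) = 25 + D
L = -111 (L = 3/2 + ((25 - 10)/(((1/60)*(-4))))/2 = 3/2 + (15/(-1/15))/2 = 3/2 + (15*(-15))/2 = 3/2 + (½)*(-225) = 3/2 - 225/2 = -111)
1/(L + O(Z(2, -1))) = 1/(-111 + (2 - 6*2)) = 1/(-111 + (2 - 12)) = 1/(-111 - 10) = 1/(-121) = -1/121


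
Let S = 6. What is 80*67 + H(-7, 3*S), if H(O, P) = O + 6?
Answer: 5359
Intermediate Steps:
H(O, P) = 6 + O
80*67 + H(-7, 3*S) = 80*67 + (6 - 7) = 5360 - 1 = 5359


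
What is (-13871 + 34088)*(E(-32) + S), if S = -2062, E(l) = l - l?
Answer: -41687454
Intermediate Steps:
E(l) = 0
(-13871 + 34088)*(E(-32) + S) = (-13871 + 34088)*(0 - 2062) = 20217*(-2062) = -41687454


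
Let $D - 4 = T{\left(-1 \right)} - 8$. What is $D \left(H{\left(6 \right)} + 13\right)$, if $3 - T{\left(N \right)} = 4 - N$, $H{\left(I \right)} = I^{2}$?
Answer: $-294$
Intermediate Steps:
$T{\left(N \right)} = -1 + N$ ($T{\left(N \right)} = 3 - \left(4 - N\right) = 3 + \left(-4 + N\right) = -1 + N$)
$D = -6$ ($D = 4 - 10 = -6$)
$D \left(H{\left(6 \right)} + 13\right) = - 6 \left(6^{2} + 13\right) = - 6 \left(36 + 13\right) = \left(-6\right) 49 = -294$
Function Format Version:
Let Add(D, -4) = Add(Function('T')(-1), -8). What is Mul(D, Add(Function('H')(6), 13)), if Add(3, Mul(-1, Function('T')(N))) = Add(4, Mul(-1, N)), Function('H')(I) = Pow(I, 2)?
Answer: -294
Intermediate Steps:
Function('T')(N) = Add(-1, N) (Function('T')(N) = Add(3, Mul(-1, Add(4, Mul(-1, N)))) = Add(3, Add(-4, N)) = Add(-1, N))
D = -6 (D = Add(4, Add(Add(-1, -1), -8)) = Add(4, Add(-2, -8)) = Add(4, -10) = -6)
Mul(D, Add(Function('H')(6), 13)) = Mul(-6, Add(Pow(6, 2), 13)) = Mul(-6, Add(36, 13)) = Mul(-6, 49) = -294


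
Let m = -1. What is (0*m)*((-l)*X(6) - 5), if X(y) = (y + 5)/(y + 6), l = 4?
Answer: 0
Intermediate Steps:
X(y) = (5 + y)/(6 + y)
(0*m)*((-l)*X(6) - 5) = (0*(-1))*((-1*4)*((5 + 6)/(6 + 6)) - 5) = 0*(-4*11/12 - 5) = 0*(-11/3 - 5) = 0*(-26/3) = 0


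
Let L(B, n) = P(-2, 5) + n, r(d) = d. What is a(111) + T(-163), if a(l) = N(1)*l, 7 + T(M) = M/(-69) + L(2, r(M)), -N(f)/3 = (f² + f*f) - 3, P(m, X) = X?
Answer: 11755/69 ≈ 170.36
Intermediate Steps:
N(f) = 9 - 6*f² (N(f) = -3*((f² + f*f) - 3) = -3*((f² + f²) - 3) = -3*(2*f² - 3) = -3*(-3 + 2*f²) = 9 - 6*f²)
L(B, n) = 5 + n
T(M) = -2 + 68*M/69 (T(M) = -7 + (M/(-69) + (5 + M)) = -7 + (M*(-1/69) + (5 + M)) = -7 + (-M/69 + (5 + M)) = -7 + (5 + 68*M/69) = -2 + 68*M/69)
a(l) = 3*l (a(l) = (9 - 6*1²)*l = (9 - 6*1)*l = (9 - 6)*l = 3*l)
a(111) + T(-163) = 3*111 + (-2 + (68/69)*(-163)) = 333 + (-2 - 11084/69) = 333 - 11222/69 = 11755/69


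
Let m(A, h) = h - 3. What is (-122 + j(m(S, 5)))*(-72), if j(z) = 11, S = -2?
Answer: 7992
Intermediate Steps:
m(A, h) = -3 + h
(-122 + j(m(S, 5)))*(-72) = (-122 + 11)*(-72) = -111*(-72) = 7992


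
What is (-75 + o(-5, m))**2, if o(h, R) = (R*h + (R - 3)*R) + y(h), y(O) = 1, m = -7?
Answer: 961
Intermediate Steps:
o(h, R) = 1 + R*h + R*(-3 + R) (o(h, R) = (R*h + (R - 3)*R) + 1 = (R*h + (-3 + R)*R) + 1 = (R*h + R*(-3 + R)) + 1 = 1 + R*h + R*(-3 + R))
(-75 + o(-5, m))**2 = (-75 + (1 + (-7)**2 - 3*(-7) - 7*(-5)))**2 = (-75 + (1 + 49 + 21 + 35))**2 = (-75 + 106)**2 = 31**2 = 961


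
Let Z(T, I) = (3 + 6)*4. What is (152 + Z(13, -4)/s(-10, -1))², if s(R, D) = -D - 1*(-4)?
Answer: 633616/25 ≈ 25345.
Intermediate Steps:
s(R, D) = 4 - D (s(R, D) = -D + 4 = 4 - D)
Z(T, I) = 36 (Z(T, I) = 9*4 = 36)
(152 + Z(13, -4)/s(-10, -1))² = (152 + 36/(4 - 1*(-1)))² = (152 + 36/(4 + 1))² = (152 + 36/5)² = (796/5)² = 633616/25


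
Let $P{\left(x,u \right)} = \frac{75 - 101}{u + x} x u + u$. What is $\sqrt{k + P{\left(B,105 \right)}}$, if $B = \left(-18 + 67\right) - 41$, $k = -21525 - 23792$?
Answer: $\frac{2 i \sqrt{144944987}}{113} \approx 213.09 i$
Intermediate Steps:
$k = -45317$
$B = 8$ ($B = 49 - 41 = 8$)
$P{\left(x,u \right)} = u - \frac{26 u x}{u + x}$ ($P{\left(x,u \right)} = - \frac{26}{u + x} x u + u = - \frac{26 x}{u + x} u + u = - \frac{26 u x}{u + x} + u = u - \frac{26 u x}{u + x}$)
$\sqrt{k + P{\left(B,105 \right)}} = \sqrt{-45317 + \frac{105 \left(105 - 200\right)}{105 + 8}} = \sqrt{-45317 + \frac{105 \left(105 - 200\right)}{113}} = \sqrt{-45317 + 105 \cdot \frac{1}{113} \left(-95\right)} = \sqrt{-45317 - \frac{9975}{113}} = \sqrt{- \frac{5130796}{113}} = \frac{2 i \sqrt{144944987}}{113}$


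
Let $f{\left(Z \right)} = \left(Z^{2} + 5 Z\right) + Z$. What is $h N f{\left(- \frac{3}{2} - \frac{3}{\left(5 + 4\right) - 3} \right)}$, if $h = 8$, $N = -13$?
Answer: $832$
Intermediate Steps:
$f{\left(Z \right)} = Z^{2} + 6 Z$
$h N f{\left(- \frac{3}{2} - \frac{3}{\left(5 + 4\right) - 3} \right)} = 8 \left(-13\right) \left(- \frac{3}{2} - \frac{3}{\left(5 + 4\right) - 3}\right) \left(6 - \left(\frac{3}{2} + \frac{3}{\left(5 + 4\right) - 3}\right)\right) = - 104 \left(\left(-3\right) \frac{1}{2} - \frac{3}{9 - 3}\right) \left(6 - \left(\frac{3}{2} + \frac{3}{9 - 3}\right)\right) = - 104 \left(- \frac{3}{2} - \frac{3}{6}\right) \left(6 - \left(\frac{3}{2} + \frac{3}{6}\right)\right) = - 104 \left(- \frac{3}{2} - \frac{1}{2}\right) \left(6 - 2\right) = - 104 \left(- 2 \left(6 - 2\right)\right) = - 104 \left(\left(-2\right) 4\right) = \left(-104\right) \left(-8\right) = 832$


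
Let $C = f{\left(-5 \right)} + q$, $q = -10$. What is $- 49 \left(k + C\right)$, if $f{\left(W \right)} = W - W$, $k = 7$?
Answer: $147$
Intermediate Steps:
$f{\left(W \right)} = 0$
$C = -10$ ($C = 0 - 10 = -10$)
$- 49 \left(k + C\right) = - 49 \left(7 - 10\right) = \left(-49\right) \left(-3\right) = 147$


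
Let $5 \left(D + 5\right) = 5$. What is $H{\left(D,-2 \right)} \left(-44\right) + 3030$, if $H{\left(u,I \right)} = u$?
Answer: $3206$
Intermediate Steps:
$D = -4$ ($D = -5 + \frac{1}{5} \cdot 5 = -5 + 1 = -4$)
$H{\left(D,-2 \right)} \left(-44\right) + 3030 = \left(-4\right) \left(-44\right) + 3030 = 176 + 3030 = 3206$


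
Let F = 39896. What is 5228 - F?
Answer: -34668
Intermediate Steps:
5228 - F = 5228 - 1*39896 = 5228 - 39896 = -34668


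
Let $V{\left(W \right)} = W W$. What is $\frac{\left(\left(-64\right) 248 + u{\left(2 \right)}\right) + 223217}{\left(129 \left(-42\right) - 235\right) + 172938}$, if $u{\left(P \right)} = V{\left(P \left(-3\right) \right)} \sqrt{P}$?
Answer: $\frac{41469}{33457} + \frac{36 \sqrt{2}}{167285} \approx 1.2398$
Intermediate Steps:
$V{\left(W \right)} = W^{2}$
$u{\left(P \right)} = 9 P^{\frac{5}{2}}$ ($u{\left(P \right)} = \left(P \left(-3\right)\right)^{2} \sqrt{P} = \left(- 3 P\right)^{2} \sqrt{P} = 9 P^{2} \sqrt{P} = 9 P^{\frac{5}{2}}$)
$\frac{\left(\left(-64\right) 248 + u{\left(2 \right)}\right) + 223217}{\left(129 \left(-42\right) - 235\right) + 172938} = \frac{\left(\left(-64\right) 248 + 9 \cdot 2^{\frac{5}{2}}\right) + 223217}{\left(129 \left(-42\right) - 235\right) + 172938} = \frac{\left(-15872 + 9 \cdot 4 \sqrt{2}\right) + 223217}{\left(-5418 - 235\right) + 172938} = \frac{\left(-15872 + 36 \sqrt{2}\right) + 223217}{-5653 + 172938} = \frac{207345 + 36 \sqrt{2}}{167285} = \left(207345 + 36 \sqrt{2}\right) \frac{1}{167285} = \frac{41469}{33457} + \frac{36 \sqrt{2}}{167285}$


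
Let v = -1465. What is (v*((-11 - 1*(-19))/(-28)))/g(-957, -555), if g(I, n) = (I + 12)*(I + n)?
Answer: 293/1000188 ≈ 0.00029294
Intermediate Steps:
g(I, n) = (12 + I)*(I + n)
(v*((-11 - 1*(-19))/(-28)))/g(-957, -555) = (-1465*(-11 - 1*(-19))/(-28))/((-957)**2 + 12*(-957) + 12*(-555) - 957*(-555)) = (-1465*(-11 + 19)*(-1)/28)/(915849 - 11484 - 6660 + 531135) = -11720*(-1)/28/1428840 = -1465*(-2/7)*(1/1428840) = (2930/7)*(1/1428840) = 293/1000188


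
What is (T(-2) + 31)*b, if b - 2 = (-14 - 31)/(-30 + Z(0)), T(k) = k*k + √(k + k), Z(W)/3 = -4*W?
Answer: 245/2 + 7*I ≈ 122.5 + 7.0*I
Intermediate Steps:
Z(W) = -12*W (Z(W) = 3*(-4*W) = -12*W)
T(k) = k² + √2*√k (T(k) = k² + √(2*k) = k² + √2*√k)
b = 7/2 (b = 2 + (-14 - 31)/(-30 - 12*0) = 2 - 45/(-30 + 0) = 2 - 45/(-30) = 2 - 45*(-1/30) = 2 + 3/2 = 7/2 ≈ 3.5000)
(T(-2) + 31)*b = (((-2)² + √2*√(-2)) + 31)*(7/2) = ((4 + √2*(I*√2)) + 31)*(7/2) = ((4 + 2*I) + 31)*(7/2) = (35 + 2*I)*(7/2) = 245/2 + 7*I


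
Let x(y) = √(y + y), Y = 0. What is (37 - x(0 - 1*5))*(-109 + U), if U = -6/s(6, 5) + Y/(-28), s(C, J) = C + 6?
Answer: -8103/2 + 219*I*√10/2 ≈ -4051.5 + 346.27*I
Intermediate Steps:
x(y) = √2*√y (x(y) = √(2*y) = √2*√y)
s(C, J) = 6 + C
U = -½ (U = -6/(6 + 6) + 0/(-28) = -6/12 + 0*(-1/28) = -6*1/12 + 0 = -½ + 0 = -½ ≈ -0.50000)
(37 - x(0 - 1*5))*(-109 + U) = (37 - √2*√(0 - 1*5))*(-109 - ½) = (37 - √2*√(0 - 5))*(-219/2) = (37 - √2*√(-5))*(-219/2) = (37 - √2*I*√5)*(-219/2) = (37 - I*√10)*(-219/2) = -8103/2 + 219*I*√10/2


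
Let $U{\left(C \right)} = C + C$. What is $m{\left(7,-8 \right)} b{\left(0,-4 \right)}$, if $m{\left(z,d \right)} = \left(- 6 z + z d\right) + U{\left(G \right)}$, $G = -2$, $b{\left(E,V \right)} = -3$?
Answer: $306$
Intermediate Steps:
$U{\left(C \right)} = 2 C$
$m{\left(z,d \right)} = -4 - 6 z + d z$ ($m{\left(z,d \right)} = \left(- 6 z + z d\right) + 2 \left(-2\right) = \left(- 6 z + d z\right) - 4 = -4 - 6 z + d z$)
$m{\left(7,-8 \right)} b{\left(0,-4 \right)} = \left(-4 - 42 - 56\right) \left(-3\right) = \left(-102\right) \left(-3\right) = 306$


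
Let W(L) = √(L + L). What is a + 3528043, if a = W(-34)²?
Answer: 3527975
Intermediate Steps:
W(L) = √2*√L (W(L) = √(2*L) = √2*√L)
a = -68 (a = (√2*√(-34))² = (√2*(I*√34))² = (2*I*√17)² = -68)
a + 3528043 = -68 + 3528043 = 3527975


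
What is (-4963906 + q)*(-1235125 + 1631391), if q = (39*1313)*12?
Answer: -1723528058252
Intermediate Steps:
q = 614484 (q = 51207*12 = 614484)
(-4963906 + q)*(-1235125 + 1631391) = (-4963906 + 614484)*(-1235125 + 1631391) = -4349422*396266 = -1723528058252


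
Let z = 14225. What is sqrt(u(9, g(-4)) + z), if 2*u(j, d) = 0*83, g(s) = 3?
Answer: 5*sqrt(569) ≈ 119.27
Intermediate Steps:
u(j, d) = 0 (u(j, d) = (0*83)/2 = (1/2)*0 = 0)
sqrt(u(9, g(-4)) + z) = sqrt(0 + 14225) = sqrt(14225) = 5*sqrt(569)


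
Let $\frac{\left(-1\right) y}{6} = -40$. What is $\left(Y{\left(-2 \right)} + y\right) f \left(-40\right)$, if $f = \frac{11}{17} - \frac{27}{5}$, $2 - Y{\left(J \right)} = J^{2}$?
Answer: $45248$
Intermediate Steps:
$y = 240$ ($y = \left(-6\right) \left(-40\right) = 240$)
$Y{\left(J \right)} = 2 - J^{2}$
$f = - \frac{404}{85}$ ($f = 11 \cdot \frac{1}{17} - \frac{27}{5} = \frac{11}{17} - \frac{27}{5} = - \frac{404}{85} \approx -4.7529$)
$\left(Y{\left(-2 \right)} + y\right) f \left(-40\right) = \left(\left(2 - \left(-2\right)^{2}\right) + 240\right) \left(- \frac{404}{85}\right) \left(-40\right) = \left(\left(2 - 4\right) + 240\right) \left(- \frac{404}{85}\right) \left(-40\right) = \left(-2 + 240\right) \left(- \frac{404}{85}\right) \left(-40\right) = 238 \left(- \frac{404}{85}\right) \left(-40\right) = \left(- \frac{5656}{5}\right) \left(-40\right) = 45248$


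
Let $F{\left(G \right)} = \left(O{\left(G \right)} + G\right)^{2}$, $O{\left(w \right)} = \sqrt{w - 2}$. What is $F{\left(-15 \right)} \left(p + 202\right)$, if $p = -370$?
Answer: $-34944 + 5040 i \sqrt{17} \approx -34944.0 + 20780.0 i$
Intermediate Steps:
$O{\left(w \right)} = \sqrt{-2 + w}$
$F{\left(G \right)} = \left(G + \sqrt{-2 + G}\right)^{2}$ ($F{\left(G \right)} = \left(\sqrt{-2 + G} + G\right)^{2} = \left(G + \sqrt{-2 + G}\right)^{2}$)
$F{\left(-15 \right)} \left(p + 202\right) = \left(-15 + \sqrt{-2 - 15}\right)^{2} \left(-370 + 202\right) = \left(-15 + \sqrt{-17}\right)^{2} \left(-168\right) = \left(-15 + i \sqrt{17}\right)^{2} \left(-168\right) = - 168 \left(-15 + i \sqrt{17}\right)^{2}$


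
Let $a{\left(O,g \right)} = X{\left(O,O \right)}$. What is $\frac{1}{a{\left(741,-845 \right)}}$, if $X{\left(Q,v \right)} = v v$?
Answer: $\frac{1}{549081} \approx 1.8212 \cdot 10^{-6}$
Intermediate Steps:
$X{\left(Q,v \right)} = v^{2}$
$a{\left(O,g \right)} = O^{2}$
$\frac{1}{a{\left(741,-845 \right)}} = \frac{1}{741^{2}} = \frac{1}{549081}$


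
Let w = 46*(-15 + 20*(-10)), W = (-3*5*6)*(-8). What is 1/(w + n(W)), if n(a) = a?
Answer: -1/9170 ≈ -0.00010905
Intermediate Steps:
W = 720 (W = -15*6*(-8) = -90*(-8) = 720)
w = -9890 (w = 46*(-15 - 200) = 46*(-215) = -9890)
1/(w + n(W)) = 1/(-9890 + 720) = 1/(-9170) = -1/9170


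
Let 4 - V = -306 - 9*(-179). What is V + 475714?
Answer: 474413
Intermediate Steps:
V = -1301 (V = 4 - (-306 - 9*(-179)) = 4 - (-306 + 1611) = 4 - 1*1305 = 4 - 1305 = -1301)
V + 475714 = -1301 + 475714 = 474413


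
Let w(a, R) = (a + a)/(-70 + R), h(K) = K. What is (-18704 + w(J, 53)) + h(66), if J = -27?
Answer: -316792/17 ≈ -18635.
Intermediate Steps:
w(a, R) = 2*a/(-70 + R) (w(a, R) = (2*a)/(-70 + R) = 2*a/(-70 + R))
(-18704 + w(J, 53)) + h(66) = (-18704 + 2*(-27)/(-70 + 53)) + 66 = (-18704 + 2*(-27)/(-17)) + 66 = (-18704 + 2*(-27)*(-1/17)) + 66 = (-18704 + 54/17) + 66 = -317914/17 + 66 = -316792/17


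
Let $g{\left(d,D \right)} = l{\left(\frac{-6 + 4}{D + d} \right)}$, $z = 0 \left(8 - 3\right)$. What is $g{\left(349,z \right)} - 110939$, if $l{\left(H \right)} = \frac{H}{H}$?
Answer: $-110938$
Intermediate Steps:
$z = 0$ ($z = 0 \cdot 5 = 0$)
$l{\left(H \right)} = 1$
$g{\left(d,D \right)} = 1$
$g{\left(349,z \right)} - 110939 = 1 - 110939 = -110938$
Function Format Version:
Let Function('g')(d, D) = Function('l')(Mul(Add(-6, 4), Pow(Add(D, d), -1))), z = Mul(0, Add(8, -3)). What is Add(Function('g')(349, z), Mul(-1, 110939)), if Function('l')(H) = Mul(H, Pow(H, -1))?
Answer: -110938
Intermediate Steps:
z = 0 (z = Mul(0, 5) = 0)
Function('l')(H) = 1
Function('g')(d, D) = 1
Add(Function('g')(349, z), Mul(-1, 110939)) = Add(1, Mul(-1, 110939)) = Add(1, -110939) = -110938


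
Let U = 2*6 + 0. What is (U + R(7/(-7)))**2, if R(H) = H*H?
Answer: 169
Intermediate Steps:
R(H) = H**2
U = 12 (U = 12 + 0 = 12)
(U + R(7/(-7)))**2 = (12 + (7/(-7))**2)**2 = (12 + (7*(-1/7))**2)**2 = (12 + (-1)**2)**2 = (12 + 1)**2 = 13**2 = 169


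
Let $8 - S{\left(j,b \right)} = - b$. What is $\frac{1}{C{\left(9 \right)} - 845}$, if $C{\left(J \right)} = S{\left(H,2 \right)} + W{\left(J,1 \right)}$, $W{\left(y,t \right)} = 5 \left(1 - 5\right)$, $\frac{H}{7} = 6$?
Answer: $- \frac{1}{855} \approx -0.0011696$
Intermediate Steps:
$H = 42$ ($H = 7 \cdot 6 = 42$)
$W{\left(y,t \right)} = -20$ ($W{\left(y,t \right)} = 5 \left(-4\right) = -20$)
$S{\left(j,b \right)} = 8 + b$ ($S{\left(j,b \right)} = 8 - - b = 8 + b$)
$C{\left(J \right)} = -10$ ($C{\left(J \right)} = \left(8 + 2\right) - 20 = 10 - 20 = -10$)
$\frac{1}{C{\left(9 \right)} - 845} = \frac{1}{-10 - 845} = \frac{1}{-855} = - \frac{1}{855}$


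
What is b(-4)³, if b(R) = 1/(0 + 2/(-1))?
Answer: -⅛ ≈ -0.12500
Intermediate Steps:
b(R) = -½ (b(R) = 1/(0 + 2*(-1)) = 1/(0 - 2) = 1/(-2) = -½)
b(-4)³ = (-½)³ = -⅛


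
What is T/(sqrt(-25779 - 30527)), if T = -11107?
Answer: 11107*I*sqrt(56306)/56306 ≈ 46.808*I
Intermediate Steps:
T/(sqrt(-25779 - 30527)) = -11107/sqrt(-25779 - 30527) = -11107*(-I*sqrt(56306)/56306) = -(-11107)*I*sqrt(56306)/56306 = 11107*I*sqrt(56306)/56306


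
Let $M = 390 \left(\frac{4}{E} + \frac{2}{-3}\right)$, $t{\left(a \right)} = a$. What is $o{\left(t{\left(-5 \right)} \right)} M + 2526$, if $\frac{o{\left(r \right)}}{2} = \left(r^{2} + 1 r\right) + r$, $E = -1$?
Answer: $-52074$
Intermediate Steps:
$M = -1820$ ($M = 390 \left(\frac{4}{-1} + \frac{2}{-3}\right) = 390 \left(4 \left(-1\right) + 2 \left(- \frac{1}{3}\right)\right) = 390 \left(-4 - \frac{2}{3}\right) = 390 \left(- \frac{14}{3}\right) = -1820$)
$o{\left(r \right)} = 2 r^{2} + 4 r$ ($o{\left(r \right)} = 2 \left(\left(r^{2} + 1 r\right) + r\right) = 2 \left(\left(r^{2} + r\right) + r\right) = 2 \left(\left(r + r^{2}\right) + r\right) = 2 \left(r^{2} + 2 r\right) = 2 r^{2} + 4 r$)
$o{\left(t{\left(-5 \right)} \right)} M + 2526 = 2 \left(-5\right) \left(2 - 5\right) \left(-1820\right) + 2526 = 2 \left(-5\right) \left(-3\right) \left(-1820\right) + 2526 = 30 \left(-1820\right) + 2526 = -54600 + 2526 = -52074$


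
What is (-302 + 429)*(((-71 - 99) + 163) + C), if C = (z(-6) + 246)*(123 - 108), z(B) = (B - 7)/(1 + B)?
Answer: 472694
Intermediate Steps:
z(B) = (-7 + B)/(1 + B)
C = 3729 (C = ((-7 - 6)/(1 - 6) + 246)*(123 - 108) = (-13/(-5) + 246)*15 = (-⅕*(-13) + 246)*15 = (13/5 + 246)*15 = (1243/5)*15 = 3729)
(-302 + 429)*(((-71 - 99) + 163) + C) = (-302 + 429)*(((-71 - 99) + 163) + 3729) = 127*((-170 + 163) + 3729) = 127*(-7 + 3729) = 127*3722 = 472694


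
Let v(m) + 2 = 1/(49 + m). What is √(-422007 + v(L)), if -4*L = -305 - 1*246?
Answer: I*√26164979677/249 ≈ 649.62*I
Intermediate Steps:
L = 551/4 (L = -(-305 - 1*246)/4 = -(-305 - 246)/4 = -¼*(-551) = 551/4 ≈ 137.75)
v(m) = -2 + 1/(49 + m)
√(-422007 + v(L)) = √(-422007 + (-97 - 2*551/4)/(49 + 551/4)) = √(-422007 + (-97 - 551/2)/(747/4)) = √(-422007 + (4/747)*(-745/2)) = √(-422007 - 1490/747) = √(-315240719/747) = I*√26164979677/249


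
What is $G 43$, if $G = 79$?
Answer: $3397$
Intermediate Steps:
$G 43 = 79 \cdot 43 = 3397$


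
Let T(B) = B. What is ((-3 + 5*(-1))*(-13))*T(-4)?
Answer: -416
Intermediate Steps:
((-3 + 5*(-1))*(-13))*T(-4) = ((-3 + 5*(-1))*(-13))*(-4) = ((-3 - 5)*(-13))*(-4) = -8*(-13)*(-4) = 104*(-4) = -416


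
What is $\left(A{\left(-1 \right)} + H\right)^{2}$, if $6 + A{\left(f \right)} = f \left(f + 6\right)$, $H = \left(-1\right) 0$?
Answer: $121$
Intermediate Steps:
$H = 0$
$A{\left(f \right)} = -6 + f \left(6 + f\right)$ ($A{\left(f \right)} = -6 + f \left(f + 6\right) = -6 + f \left(6 + f\right)$)
$\left(A{\left(-1 \right)} + H\right)^{2} = \left(\left(-6 + \left(-1\right)^{2} + 6 \left(-1\right)\right) + 0\right)^{2} = \left(\left(-6 + 1 - 6\right) + 0\right)^{2} = \left(-11 + 0\right)^{2} = \left(-11\right)^{2} = 121$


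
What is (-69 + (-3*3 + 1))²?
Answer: 5929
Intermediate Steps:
(-69 + (-3*3 + 1))² = (-69 + (-9 + 1))² = (-69 - 8)² = (-77)² = 5929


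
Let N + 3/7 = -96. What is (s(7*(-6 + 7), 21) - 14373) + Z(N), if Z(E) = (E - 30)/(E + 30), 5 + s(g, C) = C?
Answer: -445008/31 ≈ -14355.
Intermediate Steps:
N = -675/7 (N = -3/7 - 96 = -675/7 ≈ -96.429)
s(g, C) = -5 + C
Z(E) = (-30 + E)/(30 + E)
(s(7*(-6 + 7), 21) - 14373) + Z(N) = ((-5 + 21) - 14373) + (-30 - 675/7)/(30 - 675/7) = (16 - 14373) - 885/7/(-465/7) = -14357 - 7/465*(-885/7) = -14357 + 59/31 = -445008/31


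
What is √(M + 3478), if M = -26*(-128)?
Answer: √6806 ≈ 82.499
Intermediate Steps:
M = 3328
√(M + 3478) = √(3328 + 3478) = √6806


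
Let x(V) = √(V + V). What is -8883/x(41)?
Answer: -8883*√82/82 ≈ -980.96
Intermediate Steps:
x(V) = √2*√V (x(V) = √(2*V) = √2*√V)
-8883/x(41) = -8883*√82/82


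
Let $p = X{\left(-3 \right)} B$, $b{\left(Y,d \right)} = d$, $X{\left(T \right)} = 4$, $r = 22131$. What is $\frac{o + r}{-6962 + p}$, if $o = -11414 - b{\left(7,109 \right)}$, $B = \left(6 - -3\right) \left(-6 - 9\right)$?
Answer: $- \frac{5304}{3751} \approx -1.414$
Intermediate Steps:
$B = -135$ ($B = \left(6 + 3\right) \left(-15\right) = 9 \left(-15\right) = -135$)
$p = -540$ ($p = 4 \left(-135\right) = -540$)
$o = -11523$ ($o = -11414 - 109 = -11523$)
$\frac{o + r}{-6962 + p} = \frac{-11523 + 22131}{-6962 - 540} = \frac{10608}{-7502} = 10608 \left(- \frac{1}{7502}\right) = - \frac{5304}{3751}$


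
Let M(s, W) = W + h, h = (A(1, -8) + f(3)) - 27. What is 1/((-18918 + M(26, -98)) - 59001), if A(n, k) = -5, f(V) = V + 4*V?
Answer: -1/78034 ≈ -1.2815e-5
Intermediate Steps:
f(V) = 5*V
h = -17 (h = (-5 + 5*3) - 27 = (-5 + 15) - 27 = 10 - 27 = -17)
M(s, W) = -17 + W (M(s, W) = W - 17 = -17 + W)
1/((-18918 + M(26, -98)) - 59001) = 1/((-18918 + (-17 - 98)) - 59001) = 1/((-18918 - 115) - 59001) = 1/(-19033 - 59001) = 1/(-78034) = -1/78034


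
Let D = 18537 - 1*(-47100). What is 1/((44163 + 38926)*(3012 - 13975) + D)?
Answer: -1/910839070 ≈ -1.0979e-9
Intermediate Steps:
D = 65637 (D = 18537 + 47100 = 65637)
1/((44163 + 38926)*(3012 - 13975) + D) = 1/((44163 + 38926)*(3012 - 13975) + 65637) = 1/(83089*(-10963) + 65637) = 1/(-910904707 + 65637) = 1/(-910839070) = -1/910839070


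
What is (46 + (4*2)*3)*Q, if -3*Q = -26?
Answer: 1820/3 ≈ 606.67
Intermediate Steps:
Q = 26/3 (Q = -⅓*(-26) = 26/3 ≈ 8.6667)
(46 + (4*2)*3)*Q = (46 + (4*2)*3)*(26/3) = (46 + 8*3)*(26/3) = (46 + 24)*(26/3) = 70*(26/3) = 1820/3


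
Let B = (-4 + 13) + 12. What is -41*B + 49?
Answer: -812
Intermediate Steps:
B = 21 (B = 9 + 12 = 21)
-41*B + 49 = -41*21 + 49 = -861 + 49 = -812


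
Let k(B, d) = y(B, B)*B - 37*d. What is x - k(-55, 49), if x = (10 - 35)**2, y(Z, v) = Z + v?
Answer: -3612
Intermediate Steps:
k(B, d) = -37*d + 2*B**2 (k(B, d) = (B + B)*B - 37*d = (2*B)*B - 37*d = 2*B**2 - 37*d = -37*d + 2*B**2)
x = 625 (x = (-25)**2 = 625)
x - k(-55, 49) = 625 - (-37*49 + 2*(-55)**2) = 625 - (-1813 + 2*3025) = 625 - (-1813 + 6050) = 625 - 1*4237 = 625 - 4237 = -3612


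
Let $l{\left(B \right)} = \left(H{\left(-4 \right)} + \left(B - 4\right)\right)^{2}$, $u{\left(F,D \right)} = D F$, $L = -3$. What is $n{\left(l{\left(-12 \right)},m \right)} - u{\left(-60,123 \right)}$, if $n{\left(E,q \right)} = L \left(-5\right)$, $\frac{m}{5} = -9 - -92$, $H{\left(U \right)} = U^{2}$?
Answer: $7395$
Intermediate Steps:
$m = 415$ ($m = 5 \left(-9 - -92\right) = 5 \left(-9 + 92\right) = 5 \cdot 83 = 415$)
$l{\left(B \right)} = \left(12 + B\right)^{2}$ ($l{\left(B \right)} = \left(\left(-4\right)^{2} + \left(B - 4\right)\right)^{2} = \left(16 + \left(-4 + B\right)\right)^{2} = \left(12 + B\right)^{2}$)
$n{\left(E,q \right)} = 15$ ($n{\left(E,q \right)} = \left(-3\right) \left(-5\right) = 15$)
$n{\left(l{\left(-12 \right)},m \right)} - u{\left(-60,123 \right)} = 15 - 123 \left(-60\right) = 15 - -7380 = 15 + 7380 = 7395$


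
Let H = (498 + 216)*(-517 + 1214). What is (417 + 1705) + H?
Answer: 499780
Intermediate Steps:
H = 497658 (H = 714*697 = 497658)
(417 + 1705) + H = (417 + 1705) + 497658 = 2122 + 497658 = 499780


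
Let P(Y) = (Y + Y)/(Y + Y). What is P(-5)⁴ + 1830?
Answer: 1831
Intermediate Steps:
P(Y) = 1 (P(Y) = (2*Y)/((2*Y)) = (2*Y)*(1/(2*Y)) = 1)
P(-5)⁴ + 1830 = 1⁴ + 1830 = 1 + 1830 = 1831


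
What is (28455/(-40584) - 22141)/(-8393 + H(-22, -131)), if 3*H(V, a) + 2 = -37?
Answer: 33281437/12635152 ≈ 2.6340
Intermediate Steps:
H(V, a) = -13 (H(V, a) = -⅔ + (⅓)*(-37) = -⅔ - 37/3 = -13)
(28455/(-40584) - 22141)/(-8393 + H(-22, -131)) = (28455/(-40584) - 22141)/(-8393 - 13) = (28455*(-1/40584) - 22141)/(-8406) = (-9485/13528 - 22141)*(-1/8406) = -299532933/13528*(-1/8406) = 33281437/12635152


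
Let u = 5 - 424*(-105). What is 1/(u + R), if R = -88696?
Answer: -1/44171 ≈ -2.2639e-5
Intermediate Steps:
u = 44525 (u = 5 + 44520 = 44525)
1/(u + R) = 1/(44525 - 88696) = 1/(-44171) = -1/44171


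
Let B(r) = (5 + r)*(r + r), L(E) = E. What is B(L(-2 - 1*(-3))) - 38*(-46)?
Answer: 1760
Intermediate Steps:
B(r) = 2*r*(5 + r) (B(r) = (5 + r)*(2*r) = 2*r*(5 + r))
B(L(-2 - 1*(-3))) - 38*(-46) = 2*(-2 - 1*(-3))*(5 + (-2 - 1*(-3))) - 38*(-46) = 2*(-2 + 3)*(5 + (-2 + 3)) + 1748 = 2*1*(5 + 1) + 1748 = 2*1*6 + 1748 = 12 + 1748 = 1760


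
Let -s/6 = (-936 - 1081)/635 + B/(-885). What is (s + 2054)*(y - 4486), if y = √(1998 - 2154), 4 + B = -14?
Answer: -348394226216/37465 + 155325112*I*√39/37465 ≈ -9.2992e+6 + 25891.0*I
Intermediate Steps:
B = -18 (B = -4 - 14 = -18)
y = 2*I*√39 (y = √(-156) = 2*I*√39 ≈ 12.49*I)
s = 709446/37465 (s = -6*((-936 - 1081)/635 - 18/(-885)) = -6*(-2017*1/635 - 18*(-1/885)) = -6*(-2017/635 + 6/295) = -6*(-118241/37465) = 709446/37465 ≈ 18.936)
(s + 2054)*(y - 4486) = (709446/37465 + 2054)*(2*I*√39 - 4486) = 77662556*(-4486 + 2*I*√39)/37465 = -348394226216/37465 + 155325112*I*√39/37465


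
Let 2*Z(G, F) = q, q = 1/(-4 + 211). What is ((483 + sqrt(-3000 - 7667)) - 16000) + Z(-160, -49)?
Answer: -6424037/414 + I*sqrt(10667) ≈ -15517.0 + 103.28*I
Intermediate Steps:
q = 1/207 ≈ 0.0048309
Z(G, F) = 1/414 (Z(G, F) = (1/2)*(1/207) = 1/414)
((483 + sqrt(-3000 - 7667)) - 16000) + Z(-160, -49) = ((483 + sqrt(-3000 - 7667)) - 16000) + 1/414 = ((483 + sqrt(-10667)) - 16000) + 1/414 = ((483 + I*sqrt(10667)) - 16000) + 1/414 = (-15517 + I*sqrt(10667)) + 1/414 = -6424037/414 + I*sqrt(10667)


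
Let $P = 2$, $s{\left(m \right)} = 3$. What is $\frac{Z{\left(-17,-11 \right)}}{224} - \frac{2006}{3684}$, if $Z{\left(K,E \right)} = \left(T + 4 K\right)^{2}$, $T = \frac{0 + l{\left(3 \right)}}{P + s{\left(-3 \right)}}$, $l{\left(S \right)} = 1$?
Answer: $\frac{103033841}{5157600} \approx 19.977$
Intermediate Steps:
$T = \frac{1}{5}$ ($T = \frac{0 + 1}{2 + 3} = 1 \cdot \frac{1}{5} = \frac{1}{5} \approx 0.2$)
$Z{\left(K,E \right)} = \left(\frac{1}{5} + 4 K\right)^{2}$
$\frac{Z{\left(-17,-11 \right)}}{224} - \frac{2006}{3684} = \frac{\frac{1}{25} \left(1 + 20 \left(-17\right)\right)^{2}}{224} - \frac{2006}{3684} = \frac{\left(1 - 340\right)^{2}}{25} \cdot \frac{1}{224} - \frac{1003}{1842} = \frac{\left(-339\right)^{2}}{25} \cdot \frac{1}{224} - \frac{1003}{1842} = \frac{1}{25} \cdot 114921 \cdot \frac{1}{224} - \frac{1003}{1842} = \frac{114921}{25} \cdot \frac{1}{224} - \frac{1003}{1842} = \frac{114921}{5600} - \frac{1003}{1842} = \frac{103033841}{5157600}$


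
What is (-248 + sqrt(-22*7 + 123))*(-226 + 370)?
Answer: -35712 + 144*I*sqrt(31) ≈ -35712.0 + 801.76*I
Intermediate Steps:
(-248 + sqrt(-22*7 + 123))*(-226 + 370) = (-248 + sqrt(-154 + 123))*144 = (-248 + sqrt(-31))*144 = (-248 + I*sqrt(31))*144 = -35712 + 144*I*sqrt(31)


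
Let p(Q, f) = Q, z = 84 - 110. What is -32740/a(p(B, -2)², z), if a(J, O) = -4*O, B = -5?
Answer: -8185/26 ≈ -314.81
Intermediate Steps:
z = -26
-32740/a(p(B, -2)², z) = -32740/((-4*(-26))) = -32740/104 = -32740*1/104 = -8185/26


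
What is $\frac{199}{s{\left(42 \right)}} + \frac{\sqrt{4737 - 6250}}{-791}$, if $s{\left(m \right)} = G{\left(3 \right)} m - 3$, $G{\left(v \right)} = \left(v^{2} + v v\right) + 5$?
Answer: $\frac{199}{963} - \frac{i \sqrt{1513}}{791} \approx 0.20665 - 0.049175 i$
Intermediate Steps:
$G{\left(v \right)} = 5 + 2 v^{2}$ ($G{\left(v \right)} = \left(v^{2} + v^{2}\right) + 5 = 2 v^{2} + 5 = 5 + 2 v^{2}$)
$s{\left(m \right)} = -3 + 23 m$ ($s{\left(m \right)} = \left(5 + 2 \cdot 3^{2}\right) m - 3 = \left(5 + 2 \cdot 9\right) m - 3 = \left(5 + 18\right) m - 3 = 23 m - 3 = -3 + 23 m$)
$\frac{199}{s{\left(42 \right)}} + \frac{\sqrt{4737 - 6250}}{-791} = \frac{199}{-3 + 23 \cdot 42} + \frac{\sqrt{4737 - 6250}}{-791} = \frac{199}{-3 + 966} + \sqrt{-1513} \left(- \frac{1}{791}\right) = \frac{199}{963} + i \sqrt{1513} \left(- \frac{1}{791}\right) = 199 \cdot \frac{1}{963} - \frac{i \sqrt{1513}}{791} = \frac{199}{963} - \frac{i \sqrt{1513}}{791}$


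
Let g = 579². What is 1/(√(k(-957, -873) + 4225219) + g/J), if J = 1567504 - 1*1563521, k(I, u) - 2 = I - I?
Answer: -148362767/7435304500532 + 111050023*√9581/22305913501596 ≈ 0.00046735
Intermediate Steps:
k(I, u) = 2 (k(I, u) = 2 + (I - I) = 2 + 0 = 2)
J = 3983 (J = 1567504 - 1563521 = 3983)
g = 335241
1/(√(k(-957, -873) + 4225219) + g/J) = 1/(√(2 + 4225219) + 335241/3983) = 1/(√4225221 + 335241*(1/3983)) = 1/(21*√9581 + 335241/3983) = 1/(335241/3983 + 21*√9581)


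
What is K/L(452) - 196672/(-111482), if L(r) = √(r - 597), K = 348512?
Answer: 14048/7963 - 348512*I*√145/145 ≈ 1.7642 - 28942.0*I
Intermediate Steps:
L(r) = √(-597 + r)
K/L(452) - 196672/(-111482) = 348512/(√(-597 + 452)) - 196672/(-111482) = 348512/(√(-145)) - 196672*(-1/111482) = 348512/((I*√145)) + 14048/7963 = 348512*(-I*√145/145) + 14048/7963 = -348512*I*√145/145 + 14048/7963 = 14048/7963 - 348512*I*√145/145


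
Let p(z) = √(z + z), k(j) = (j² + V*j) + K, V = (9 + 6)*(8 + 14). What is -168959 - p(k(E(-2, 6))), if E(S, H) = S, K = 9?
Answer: -168959 - I*√1294 ≈ -1.6896e+5 - 35.972*I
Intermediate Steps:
V = 330 (V = 15*22 = 330)
k(j) = 9 + j² + 330*j (k(j) = (j² + 330*j) + 9 = 9 + j² + 330*j)
p(z) = √2*√z (p(z) = √(2*z) = √2*√z)
-168959 - p(k(E(-2, 6))) = -168959 - √2*√(9 + (-2)² + 330*(-2)) = -168959 - √2*√(9 + 4 - 660) = -168959 - √2*√(-647) = -168959 - √2*I*√647 = -168959 - I*√1294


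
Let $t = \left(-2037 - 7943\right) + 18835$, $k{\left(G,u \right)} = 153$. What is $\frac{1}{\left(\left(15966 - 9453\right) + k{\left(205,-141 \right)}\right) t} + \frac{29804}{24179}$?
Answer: $\frac{1759253547899}{1427224229970} \approx 1.2326$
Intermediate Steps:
$t = 8855$ ($t = -9980 + 18835 = 8855$)
$\frac{1}{\left(\left(15966 - 9453\right) + k{\left(205,-141 \right)}\right) t} + \frac{29804}{24179} = \frac{1}{\left(\left(15966 - 9453\right) + 153\right) 8855} + \frac{29804}{24179} = \frac{1}{\left(15966 - 9453\right) + 153} \cdot \frac{1}{8855} + 29804 \cdot \frac{1}{24179} = \frac{1}{6513 + 153} \cdot \frac{1}{8855} + \frac{29804}{24179} = \frac{1}{6666} \cdot \frac{1}{8855} + \frac{29804}{24179} = \frac{1}{59027430} + \frac{29804}{24179} = \frac{1759253547899}{1427224229970}$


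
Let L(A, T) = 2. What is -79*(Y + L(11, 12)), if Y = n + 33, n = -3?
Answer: -2528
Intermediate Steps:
Y = 30 (Y = -3 + 33 = 30)
-79*(Y + L(11, 12)) = -79*(30 + 2) = -79*32 = -2528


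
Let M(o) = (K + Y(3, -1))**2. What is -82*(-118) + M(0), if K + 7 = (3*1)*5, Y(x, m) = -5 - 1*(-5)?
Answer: 9740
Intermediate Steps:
Y(x, m) = 0 (Y(x, m) = -5 + 5 = 0)
K = 8 (K = -7 + (3*1)*5 = -7 + 3*5 = -7 + 15 = 8)
M(o) = 64 (M(o) = (8 + 0)**2 = 8**2 = 64)
-82*(-118) + M(0) = -82*(-118) + 64 = 9676 + 64 = 9740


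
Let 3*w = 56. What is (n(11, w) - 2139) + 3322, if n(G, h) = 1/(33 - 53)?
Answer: 23659/20 ≈ 1182.9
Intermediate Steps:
w = 56/3 (w = (⅓)*56 = 56/3 ≈ 18.667)
n(G, h) = -1/20 (n(G, h) = 1/(-20) = -1/20)
(n(11, w) - 2139) + 3322 = (-1/20 - 2139) + 3322 = -42781/20 + 3322 = 23659/20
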